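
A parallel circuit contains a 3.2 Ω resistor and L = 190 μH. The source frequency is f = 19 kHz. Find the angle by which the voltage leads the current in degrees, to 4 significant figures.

8.030°

ω = 2πf = 119400 rad/s
X_L = ωL = 22.68 Ω
Parallel: admittances add. Y = 1/R + 1/(jωL)
Y = (0.3125 − j0.04409) S
|Y| = 0.3156 S → |Z| = 1/|Y| = 3.169 Ω, ∠Z = −∠Y = 8.030°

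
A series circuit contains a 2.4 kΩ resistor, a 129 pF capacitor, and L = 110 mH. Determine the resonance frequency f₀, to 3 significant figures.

ω₀ = 1/√(LC) = 1/√(0.11 × 1.29e-10) = 265500 rad/s
f₀ = ω₀/(2π) = 42.3 kHz

42.3 kHz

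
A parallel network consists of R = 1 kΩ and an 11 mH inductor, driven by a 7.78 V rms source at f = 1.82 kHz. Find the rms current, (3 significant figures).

ω = 2πf = 11440 rad/s
X_L = ωL = 126 Ω
Parallel: admittances add. Y = 1/R + 1/(jωL)
Y = (0.00100 − j0.00795) S
|Y| = 0.00801 S → |Z| = 1/|Y| = 125 Ω, ∠Z = −∠Y = 82.8°
I = V/|Z| = 7.78/125 = 62.3 mA

62.3 mA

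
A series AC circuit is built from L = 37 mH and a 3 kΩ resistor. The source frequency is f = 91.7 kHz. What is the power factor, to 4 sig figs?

0.1394

ω = 2πf = 576200 rad/s
X_L = ωL = 21320 Ω
Z = 3000 + j21320 Ω
|Z| = √(3000² + 21320²) = 21530 Ω
∠Z = arctan(21320/3000) = 81.99°
cos φ = cos(81.99°) = 0.1394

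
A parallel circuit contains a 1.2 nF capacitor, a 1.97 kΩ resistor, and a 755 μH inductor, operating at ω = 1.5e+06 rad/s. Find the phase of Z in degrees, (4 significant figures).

-61.03°

X_L = ωL = 1132 Ω
X_C = 1/(ωC) = 555.6 Ω
Parallel: admittances add. Y = 1/R + 1/(jωL) + jωC
Y = (0.0005076 + j0.0009170) S
|Y| = 0.001048 S → |Z| = 1/|Y| = 954.1 Ω, ∠Z = −∠Y = -61.03°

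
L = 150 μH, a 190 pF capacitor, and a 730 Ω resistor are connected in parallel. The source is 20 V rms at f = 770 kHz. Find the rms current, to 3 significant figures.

ω = 2πf = 4.838e+06 rad/s
X_L = ωL = 726 Ω
X_C = 1/(ωC) = 1090 Ω
Parallel: admittances add. Y = 1/R + 1/(jωL) + jωC
Y = (0.00137 − j0.000459) S
|Y| = 0.00144 S → |Z| = 1/|Y| = 692 Ω, ∠Z = −∠Y = 18.5°
I = V/|Z| = 20/692 = 28.9 mA

28.9 mA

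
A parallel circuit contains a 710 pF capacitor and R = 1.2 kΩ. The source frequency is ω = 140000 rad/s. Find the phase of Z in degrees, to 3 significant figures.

-6.80°

X_C = 1/(ωC) = 10100 Ω
Parallel: admittances add. Y = 1/R + jωC
Y = (0.000833 + j9.94e-05) S
|Y| = 0.000839 S → |Z| = 1/|Y| = 1190 Ω, ∠Z = −∠Y = -6.80°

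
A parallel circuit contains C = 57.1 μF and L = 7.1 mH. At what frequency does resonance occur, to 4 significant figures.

250.0 Hz

ω₀ = 1/√(LC) = 1/√(0.0071 × 5.71e-05) = 1571 rad/s
f₀ = ω₀/(2π) = 250.0 Hz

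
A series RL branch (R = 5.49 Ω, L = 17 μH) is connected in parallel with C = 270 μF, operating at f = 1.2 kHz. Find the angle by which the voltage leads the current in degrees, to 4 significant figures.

-84.88°

ω = 2πf = 7540 rad/s
X_L = ωL = 0.1282 Ω
X_C = 1/(ωC) = 0.4912 Ω
Branch 1 (R+jX_L): Z₁ = 5.490 + j0.1282 Ω, |Z₁| = 5.491 Ω
Branch 2 (−jX_C): Z₂ = −j0.4912 Ω
Parallel: Z = Z₁Z₂/(Z₁+Z₂), |Z| = 0.4903 Ω, ∠Z = -84.88°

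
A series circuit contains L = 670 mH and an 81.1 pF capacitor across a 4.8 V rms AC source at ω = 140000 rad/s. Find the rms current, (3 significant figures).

838 μA

X_L = ωL = 93800 Ω
X_C = 1/(ωC) = 88100 Ω
Net reactance X = X_L − X_C = 5730 Ω
Z = j5730 Ω
|Z| = √(0² + 5730²) = 5730 Ω
I = V/|Z| = 4.8/5730 = 838 μA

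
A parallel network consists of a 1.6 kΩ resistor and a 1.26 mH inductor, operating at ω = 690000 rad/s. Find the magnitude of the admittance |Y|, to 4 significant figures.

1.309 mS

X_L = ωL = 869.4 Ω
Parallel: admittances add. Y = 1/R + 1/(jωL)
Y = (0.0006250 − j0.001150) S
|Y| = 0.001309 S → |Z| = 1/|Y| = 763.9 Ω, ∠Z = −∠Y = 61.48°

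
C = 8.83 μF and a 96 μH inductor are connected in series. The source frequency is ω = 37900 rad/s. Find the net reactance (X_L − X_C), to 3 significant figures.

0.650 Ω

X_L = ωL = 3.64 Ω
X_C = 1/(ωC) = 2.99 Ω
X = 3.64 − 2.99 = 0.650 Ω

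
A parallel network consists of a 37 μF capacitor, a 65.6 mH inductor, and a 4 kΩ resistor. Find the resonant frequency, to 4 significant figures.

ω₀ = 1/√(LC) = 1/√(0.0656 × 3.7e-05) = 641.9 rad/s
f₀ = ω₀/(2π) = 102.2 Hz

102.2 Hz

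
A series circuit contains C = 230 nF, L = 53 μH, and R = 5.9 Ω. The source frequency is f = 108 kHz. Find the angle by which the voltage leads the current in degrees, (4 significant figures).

ω = 2πf = 678600 rad/s
X_L = ωL = 35.96 Ω
X_C = 1/(ωC) = 6.407 Ω
Net reactance X = X_L − X_C = 29.56 Ω
Z = 5.900 + j29.56 Ω
|Z| = √(5.900² + 29.56²) = 30.14 Ω
∠Z = arctan(29.56/5.900) = 78.71°

78.71°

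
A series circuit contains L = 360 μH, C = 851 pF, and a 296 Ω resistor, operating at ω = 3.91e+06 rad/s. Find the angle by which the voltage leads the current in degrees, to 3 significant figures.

X_L = ωL = 1410 Ω
X_C = 1/(ωC) = 301 Ω
Net reactance X = X_L − X_C = 1110 Ω
Z = 296 + j1110 Ω
|Z| = √(296² + 1110²) = 1150 Ω
∠Z = arctan(1110/296) = 75.0°

75.0°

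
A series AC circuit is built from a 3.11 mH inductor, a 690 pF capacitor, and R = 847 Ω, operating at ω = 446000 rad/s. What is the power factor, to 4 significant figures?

0.4140

X_L = ωL = 1387 Ω
X_C = 1/(ωC) = 3249 Ω
Net reactance X = X_L − X_C = -1862 Ω
Z = 847.0 − j1862 Ω
|Z| = √(847.0² + 1862²) = 2046 Ω
∠Z = arctan(-1862/847.0) = -65.54°
cos φ = cos(-65.54°) = 0.4140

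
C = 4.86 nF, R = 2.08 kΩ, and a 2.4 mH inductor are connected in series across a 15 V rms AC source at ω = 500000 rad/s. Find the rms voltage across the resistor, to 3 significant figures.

X_L = ωL = 1200 Ω
X_C = 1/(ωC) = 412 Ω
Net reactance X = X_L − X_C = 788 Ω
Z = 2080 + j788 Ω
|Z| = √(2080² + 788²) = 2220 Ω
I = V/|Z| = 6.74 mA
V_R = I·|Z_R| = 0.00674 × 2080 = 14.0 V

14.0 V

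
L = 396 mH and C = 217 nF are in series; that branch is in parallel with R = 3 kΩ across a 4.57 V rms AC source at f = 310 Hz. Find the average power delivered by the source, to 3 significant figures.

6.96 mW

ω = 2πf = 1948 rad/s
X_L = ωL = 771 Ω
X_C = 1/(ωC) = 2370 Ω
Branch 1: Z₁ = R = 3000 Ω
Branch 2 (series LC): Z₂ = j(X_L − X_C) = −j1590 Ω
Parallel: Z = Z₁Z₂/(Z₁+Z₂), |Z| = 1410 Ω, ∠Z = -62.0°
I = V/|Z| = 3.25 mA
P = VI cos φ = 4.57 × 0.00325 × cos(-62.0°) = 6.96 mW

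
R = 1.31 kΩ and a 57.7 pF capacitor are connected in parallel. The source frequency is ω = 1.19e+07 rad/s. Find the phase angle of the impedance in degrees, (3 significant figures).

-42.0°

X_C = 1/(ωC) = 1460 Ω
Parallel: admittances add. Y = 1/R + jωC
Y = (0.000763 + j0.000687) S
|Y| = 0.00103 S → |Z| = 1/|Y| = 974 Ω, ∠Z = −∠Y = -42.0°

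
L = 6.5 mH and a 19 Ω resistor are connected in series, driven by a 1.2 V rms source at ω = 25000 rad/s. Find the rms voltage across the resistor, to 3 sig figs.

0.139 V

X_L = ωL = 162 Ω
Z = 19.0 + j162 Ω
|Z| = √(19.0² + 162²) = 164 Ω
I = V/|Z| = 7.33 mA
V_R = I·|Z_R| = 0.00733 × 19.0 = 0.139 V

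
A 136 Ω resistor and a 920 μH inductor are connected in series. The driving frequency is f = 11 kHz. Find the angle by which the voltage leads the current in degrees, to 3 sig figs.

ω = 2πf = 69120 rad/s
X_L = ωL = 63.6 Ω
Z = 136 + j63.6 Ω
|Z| = √(136² + 63.6²) = 150 Ω
∠Z = arctan(63.6/136) = 25.1°

25.1°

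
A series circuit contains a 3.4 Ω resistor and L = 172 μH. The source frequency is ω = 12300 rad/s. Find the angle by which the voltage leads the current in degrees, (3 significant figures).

X_L = ωL = 2.12 Ω
Z = 3.40 + j2.12 Ω
|Z| = √(3.40² + 2.12²) = 4.00 Ω
∠Z = arctan(2.12/3.40) = 31.9°

31.9°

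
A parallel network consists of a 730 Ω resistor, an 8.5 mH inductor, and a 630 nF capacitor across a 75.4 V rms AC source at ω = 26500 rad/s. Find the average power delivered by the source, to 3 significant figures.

X_L = ωL = 225 Ω
X_C = 1/(ωC) = 59.9 Ω
Parallel: admittances add. Y = 1/R + 1/(jωL) + jωC
Y = (0.00137 + j0.0123) S
|Y| = 0.0123 S → |Z| = 1/|Y| = 81.1 Ω, ∠Z = −∠Y = -83.6°
I = V/|Z| = 930 mA
P = VI cos φ = 75.4 × 0.930 × cos(-83.6°) = 7.79 W

7.79 W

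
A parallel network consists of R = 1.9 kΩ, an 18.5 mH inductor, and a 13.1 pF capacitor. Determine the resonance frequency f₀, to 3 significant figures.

ω₀ = 1/√(LC) = 1/√(0.0185 × 1.31e-11) = 2.031e+06 rad/s
f₀ = ω₀/(2π) = 323 kHz

323 kHz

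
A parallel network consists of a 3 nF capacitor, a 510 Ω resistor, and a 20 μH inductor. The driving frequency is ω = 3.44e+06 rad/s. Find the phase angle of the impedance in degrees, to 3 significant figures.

X_L = ωL = 68.8 Ω
X_C = 1/(ωC) = 96.9 Ω
Parallel: admittances add. Y = 1/R + 1/(jωL) + jωC
Y = (0.00196 − j0.00421) S
|Y| = 0.00465 S → |Z| = 1/|Y| = 215 Ω, ∠Z = −∠Y = 65.1°

65.1°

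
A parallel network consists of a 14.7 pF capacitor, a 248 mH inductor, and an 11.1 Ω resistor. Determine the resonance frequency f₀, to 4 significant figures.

ω₀ = 1/√(LC) = 1/√(0.248 × 1.47e-11) = 523700 rad/s
f₀ = ω₀/(2π) = 83.36 kHz

83.36 kHz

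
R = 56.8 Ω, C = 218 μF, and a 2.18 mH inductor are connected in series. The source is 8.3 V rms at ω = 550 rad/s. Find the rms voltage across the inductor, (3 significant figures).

0.174 V

X_L = ωL = 1.20 Ω
X_C = 1/(ωC) = 8.34 Ω
Net reactance X = X_L − X_C = -7.14 Ω
Z = 56.8 − j7.14 Ω
|Z| = √(56.8² + 7.14²) = 57.2 Ω
I = V/|Z| = 145 mA
V_L = I·|Z_L| = 0.145 × 1.20 = 0.174 V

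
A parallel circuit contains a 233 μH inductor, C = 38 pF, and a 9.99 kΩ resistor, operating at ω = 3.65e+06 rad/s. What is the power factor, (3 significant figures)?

0.0961

X_L = ωL = 850 Ω
X_C = 1/(ωC) = 7210 Ω
Parallel: admittances add. Y = 1/R + 1/(jωL) + jωC
Y = (0.000100 − j0.00104) S
|Y| = 0.00104 S → |Z| = 1/|Y| = 960 Ω, ∠Z = −∠Y = 84.5°
cos φ = cos(84.5°) = 0.0961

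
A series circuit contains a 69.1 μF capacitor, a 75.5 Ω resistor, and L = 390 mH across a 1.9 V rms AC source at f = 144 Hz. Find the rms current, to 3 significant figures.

5.50 mA

ω = 2πf = 904.8 rad/s
X_L = ωL = 353 Ω
X_C = 1/(ωC) = 16.0 Ω
Net reactance X = X_L − X_C = 337 Ω
Z = 75.5 + j337 Ω
|Z| = √(75.5² + 337²) = 345 Ω
I = V/|Z| = 1.9/345 = 5.50 mA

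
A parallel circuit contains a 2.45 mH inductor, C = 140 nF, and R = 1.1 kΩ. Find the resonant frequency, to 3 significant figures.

8.59 kHz

ω₀ = 1/√(LC) = 1/√(0.00245 × 1.4e-07) = 53990 rad/s
f₀ = ω₀/(2π) = 8.59 kHz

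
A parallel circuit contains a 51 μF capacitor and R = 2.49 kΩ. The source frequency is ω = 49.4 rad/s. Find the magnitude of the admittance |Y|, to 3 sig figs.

X_C = 1/(ωC) = 397 Ω
Parallel: admittances add. Y = 1/R + jωC
Y = (0.000402 + j0.00252) S
|Y| = 0.00255 S → |Z| = 1/|Y| = 392 Ω, ∠Z = −∠Y = -80.9°

2.55 mS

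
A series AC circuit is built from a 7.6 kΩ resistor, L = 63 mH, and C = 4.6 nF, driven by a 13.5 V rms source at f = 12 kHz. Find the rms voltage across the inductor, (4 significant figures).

8.194 V

ω = 2πf = 75400 rad/s
X_L = ωL = 4750 Ω
X_C = 1/(ωC) = 2883 Ω
Net reactance X = X_L − X_C = 1867 Ω
Z = 7600 + j1867 Ω
|Z| = √(7600² + 1867²) = 7826 Ω
I = V/|Z| = 1.725 mA
V_L = I·|Z_L| = 0.001725 × 4750 = 8.194 V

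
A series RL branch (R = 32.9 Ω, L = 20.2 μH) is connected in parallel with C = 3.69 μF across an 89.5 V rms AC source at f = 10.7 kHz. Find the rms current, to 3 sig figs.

ω = 2πf = 67230 rad/s
X_L = ωL = 1.36 Ω
X_C = 1/(ωC) = 4.03 Ω
Branch 1 (R+jX_L): Z₁ = 32.9 + j1.36 Ω, |Z₁| = 32.9 Ω
Branch 2 (−jX_C): Z₂ = −j4.03 Ω
Parallel: Z = Z₁Z₂/(Z₁+Z₂), |Z| = 4.02 Ω, ∠Z = -83.0°
I = V/|Z| = 89.5/4.02 = 22.3 A

22.3 A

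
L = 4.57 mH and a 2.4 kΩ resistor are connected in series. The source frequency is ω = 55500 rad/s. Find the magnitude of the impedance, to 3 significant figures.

X_L = ωL = 254 Ω
Z = 2400 + j254 Ω
|Z| = √(2400² + 254²) = 2410 Ω

2410 Ω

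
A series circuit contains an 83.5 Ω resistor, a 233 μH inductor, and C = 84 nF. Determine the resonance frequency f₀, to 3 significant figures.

ω₀ = 1/√(LC) = 1/√(0.000233 × 8.4e-08) = 226000 rad/s
f₀ = ω₀/(2π) = 36.0 kHz

36.0 kHz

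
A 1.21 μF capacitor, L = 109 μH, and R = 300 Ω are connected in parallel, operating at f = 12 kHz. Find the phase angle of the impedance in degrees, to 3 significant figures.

ω = 2πf = 75400 rad/s
X_L = ωL = 8.22 Ω
X_C = 1/(ωC) = 11.0 Ω
Parallel: admittances add. Y = 1/R + 1/(jωL) + jωC
Y = (0.00333 − j0.0304) S
|Y| = 0.0306 S → |Z| = 1/|Y| = 32.6 Ω, ∠Z = −∠Y = 83.8°

83.8°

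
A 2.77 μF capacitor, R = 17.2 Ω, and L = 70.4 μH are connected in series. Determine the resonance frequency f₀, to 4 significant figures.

11.40 kHz

ω₀ = 1/√(LC) = 1/√(7.04e-05 × 2.77e-06) = 71610 rad/s
f₀ = ω₀/(2π) = 11.40 kHz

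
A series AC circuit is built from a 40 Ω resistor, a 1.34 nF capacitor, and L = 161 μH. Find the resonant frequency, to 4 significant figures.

ω₀ = 1/√(LC) = 1/√(0.000161 × 1.34e-09) = 2.153e+06 rad/s
f₀ = ω₀/(2π) = 342.7 kHz

342.7 kHz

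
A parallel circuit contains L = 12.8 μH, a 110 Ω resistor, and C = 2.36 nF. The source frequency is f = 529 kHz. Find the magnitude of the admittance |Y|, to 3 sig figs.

18.1 mS

ω = 2πf = 3.324e+06 rad/s
X_L = ωL = 42.5 Ω
X_C = 1/(ωC) = 127 Ω
Parallel: admittances add. Y = 1/R + 1/(jωL) + jωC
Y = (0.00909 − j0.0157) S
|Y| = 0.0181 S → |Z| = 1/|Y| = 55.2 Ω, ∠Z = −∠Y = 59.9°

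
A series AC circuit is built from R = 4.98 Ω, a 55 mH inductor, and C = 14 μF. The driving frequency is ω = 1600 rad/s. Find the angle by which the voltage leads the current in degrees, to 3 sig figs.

X_L = ωL = 88.0 Ω
X_C = 1/(ωC) = 44.6 Ω
Net reactance X = X_L − X_C = 43.4 Ω
Z = 4.98 + j43.4 Ω
|Z| = √(4.98² + 43.4²) = 43.6 Ω
∠Z = arctan(43.4/4.98) = 83.4°

83.4°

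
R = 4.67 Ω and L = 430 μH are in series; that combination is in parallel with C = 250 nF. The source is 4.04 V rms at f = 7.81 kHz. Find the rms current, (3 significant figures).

ω = 2πf = 49070 rad/s
X_L = ωL = 21.1 Ω
X_C = 1/(ωC) = 81.5 Ω
Branch 1 (R+jX_L): Z₁ = 4.67 + j21.1 Ω, |Z₁| = 21.6 Ω
Branch 2 (−jX_C): Z₂ = −j81.5 Ω
Parallel: Z = Z₁Z₂/(Z₁+Z₂), |Z| = 29.1 Ω, ∠Z = 73.1°
I = V/|Z| = 4.04/29.1 = 139 mA

139 mA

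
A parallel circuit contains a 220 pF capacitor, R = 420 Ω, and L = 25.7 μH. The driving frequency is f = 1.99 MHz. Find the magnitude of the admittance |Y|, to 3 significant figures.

ω = 2πf = 1.25e+07 rad/s
X_L = ωL = 321 Ω
X_C = 1/(ωC) = 364 Ω
Parallel: admittances add. Y = 1/R + 1/(jωL) + jωC
Y = (0.00238 − j0.000361) S
|Y| = 0.00241 S → |Z| = 1/|Y| = 415 Ω, ∠Z = −∠Y = 8.63°

2.41 mS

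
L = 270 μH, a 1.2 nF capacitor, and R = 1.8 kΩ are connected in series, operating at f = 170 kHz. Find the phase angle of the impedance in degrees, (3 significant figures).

-15.3°

ω = 2πf = 1.068e+06 rad/s
X_L = ωL = 288 Ω
X_C = 1/(ωC) = 780 Ω
Net reactance X = X_L − X_C = -492 Ω
Z = 1800 − j492 Ω
|Z| = √(1800² + 492²) = 1870 Ω
∠Z = arctan(-492/1800) = -15.3°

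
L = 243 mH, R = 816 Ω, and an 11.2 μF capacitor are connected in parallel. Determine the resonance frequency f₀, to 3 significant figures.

96.5 Hz

ω₀ = 1/√(LC) = 1/√(0.243 × 1.12e-05) = 606.2 rad/s
f₀ = ω₀/(2π) = 96.5 Hz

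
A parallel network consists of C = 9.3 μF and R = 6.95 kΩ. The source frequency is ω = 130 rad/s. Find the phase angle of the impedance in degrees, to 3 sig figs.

-83.2°

X_C = 1/(ωC) = 827 Ω
Parallel: admittances add. Y = 1/R + jωC
Y = (0.000144 + j0.00121) S
|Y| = 0.00122 S → |Z| = 1/|Y| = 821 Ω, ∠Z = −∠Y = -83.2°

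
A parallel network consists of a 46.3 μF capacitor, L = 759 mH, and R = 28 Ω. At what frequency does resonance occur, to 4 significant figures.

ω₀ = 1/√(LC) = 1/√(0.759 × 4.63e-05) = 168.7 rad/s
f₀ = ω₀/(2π) = 26.85 Hz

26.85 Hz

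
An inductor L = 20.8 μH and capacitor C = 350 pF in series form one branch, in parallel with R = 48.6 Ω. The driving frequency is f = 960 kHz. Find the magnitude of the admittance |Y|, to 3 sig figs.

ω = 2πf = 6.032e+06 rad/s
X_L = ωL = 125 Ω
X_C = 1/(ωC) = 474 Ω
Branch 1: Z₁ = R = 48.6 Ω
Branch 2 (series LC): Z₂ = j(X_L − X_C) = −j348 Ω
Parallel: Z = Z₁Z₂/(Z₁+Z₂), |Z| = 48.1 Ω, ∠Z = -7.95°
|Y| = 1/|Z| = 20.8 mS

20.8 mS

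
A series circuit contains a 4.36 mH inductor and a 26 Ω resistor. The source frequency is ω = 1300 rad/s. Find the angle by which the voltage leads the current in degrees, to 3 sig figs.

X_L = ωL = 5.67 Ω
Z = 26.0 + j5.67 Ω
|Z| = √(26.0² + 5.67²) = 26.6 Ω
∠Z = arctan(5.67/26.0) = 12.3°

12.3°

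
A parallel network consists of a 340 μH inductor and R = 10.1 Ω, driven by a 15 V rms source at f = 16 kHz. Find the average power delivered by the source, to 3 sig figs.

ω = 2πf = 100500 rad/s
X_L = ωL = 34.2 Ω
Parallel: admittances add. Y = 1/R + 1/(jωL)
Y = (0.0990 − j0.0293) S
|Y| = 0.103 S → |Z| = 1/|Y| = 9.69 Ω, ∠Z = −∠Y = 16.5°
I = V/|Z| = 1.55 A
P = VI cos φ = 15 × 1.55 × cos(16.5°) = 22.3 W

22.3 W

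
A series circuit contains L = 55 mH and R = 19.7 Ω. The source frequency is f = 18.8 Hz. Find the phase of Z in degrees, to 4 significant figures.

ω = 2πf = 118.1 rad/s
X_L = ωL = 6.497 Ω
Z = 19.70 + j6.497 Ω
|Z| = √(19.70² + 6.497²) = 20.74 Ω
∠Z = arctan(6.497/19.70) = 18.25°

18.25°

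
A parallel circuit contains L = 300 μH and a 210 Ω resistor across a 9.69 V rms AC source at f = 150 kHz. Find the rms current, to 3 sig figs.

57.5 mA

ω = 2πf = 942500 rad/s
X_L = ωL = 283 Ω
Parallel: admittances add. Y = 1/R + 1/(jωL)
Y = (0.00476 − j0.00354) S
|Y| = 0.00593 S → |Z| = 1/|Y| = 169 Ω, ∠Z = −∠Y = 36.6°
I = V/|Z| = 9.69/169 = 57.5 mA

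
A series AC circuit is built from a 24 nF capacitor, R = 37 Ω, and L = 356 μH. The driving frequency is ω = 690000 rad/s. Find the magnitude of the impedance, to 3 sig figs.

X_L = ωL = 246 Ω
X_C = 1/(ωC) = 60.4 Ω
Net reactance X = X_L − X_C = 185 Ω
Z = 37.0 + j185 Ω
|Z| = √(37.0² + 185²) = 189 Ω

189 Ω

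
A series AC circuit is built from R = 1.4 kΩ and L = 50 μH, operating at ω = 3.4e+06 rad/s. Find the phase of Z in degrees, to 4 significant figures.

6.923°

X_L = ωL = 170.0 Ω
Z = 1400 + j170.0 Ω
|Z| = √(1400² + 170.0²) = 1410 Ω
∠Z = arctan(170.0/1400) = 6.923°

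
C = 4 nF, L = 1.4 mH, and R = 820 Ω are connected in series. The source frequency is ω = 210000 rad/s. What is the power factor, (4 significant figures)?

0.6749

X_L = ωL = 294.0 Ω
X_C = 1/(ωC) = 1190 Ω
Net reactance X = X_L − X_C = -896.5 Ω
Z = 820.0 − j896.5 Ω
|Z| = √(820.0² + 896.5²) = 1215 Ω
∠Z = arctan(-896.5/820.0) = -47.55°
cos φ = cos(-47.55°) = 0.6749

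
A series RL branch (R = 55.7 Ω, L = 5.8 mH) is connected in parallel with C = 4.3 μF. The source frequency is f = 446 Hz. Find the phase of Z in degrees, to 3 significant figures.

ω = 2πf = 2802 rad/s
X_L = ωL = 16.3 Ω
X_C = 1/(ωC) = 83.0 Ω
Branch 1 (R+jX_L): Z₁ = 55.7 + j16.3 Ω, |Z₁| = 58.0 Ω
Branch 2 (−jX_C): Z₂ = −j83.0 Ω
Parallel: Z = Z₁Z₂/(Z₁+Z₂), |Z| = 55.4 Ω, ∠Z = -23.6°

-23.6°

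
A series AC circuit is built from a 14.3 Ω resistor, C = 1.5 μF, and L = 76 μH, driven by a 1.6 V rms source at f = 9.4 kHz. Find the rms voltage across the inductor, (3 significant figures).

0.454 V

ω = 2πf = 59060 rad/s
X_L = ωL = 4.49 Ω
X_C = 1/(ωC) = 11.3 Ω
Net reactance X = X_L − X_C = -6.80 Ω
Z = 14.3 − j6.80 Ω
|Z| = √(14.3² + 6.80²) = 15.8 Ω
I = V/|Z| = 101 mA
V_L = I·|Z_L| = 0.101 × 4.49 = 0.454 V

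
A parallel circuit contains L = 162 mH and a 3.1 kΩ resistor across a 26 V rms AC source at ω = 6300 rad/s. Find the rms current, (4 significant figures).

X_L = ωL = 1021 Ω
Parallel: admittances add. Y = 1/R + 1/(jωL)
Y = (0.0003226 − j0.0009798) S
|Y| = 0.001032 S → |Z| = 1/|Y| = 969.4 Ω, ∠Z = −∠Y = 71.78°
I = V/|Z| = 26/969.4 = 26.82 mA

26.82 mA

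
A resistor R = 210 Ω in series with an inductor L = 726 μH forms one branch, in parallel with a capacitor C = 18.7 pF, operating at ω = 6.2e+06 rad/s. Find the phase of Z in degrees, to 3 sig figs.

X_L = ωL = 4500 Ω
X_C = 1/(ωC) = 8630 Ω
Branch 1 (R+jX_L): Z₁ = 210 + j4500 Ω, |Z₁| = 4510 Ω
Branch 2 (−jX_C): Z₂ = −j8630 Ω
Parallel: Z = Z₁Z₂/(Z₁+Z₂), |Z| = 9410 Ω, ∠Z = 84.4°

84.4°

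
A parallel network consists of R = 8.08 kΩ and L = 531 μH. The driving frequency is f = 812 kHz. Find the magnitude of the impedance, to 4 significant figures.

ω = 2πf = 5.102e+06 rad/s
X_L = ωL = 2709 Ω
Parallel: admittances add. Y = 1/R + 1/(jωL)
Y = (0.0001238 − j0.0003691) S
|Y| = 0.0003893 S → |Z| = 1/|Y| = 2569 Ω, ∠Z = −∠Y = 71.46°

2569 Ω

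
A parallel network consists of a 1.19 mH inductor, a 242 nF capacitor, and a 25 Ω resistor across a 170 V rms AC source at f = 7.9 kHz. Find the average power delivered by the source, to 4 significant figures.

ω = 2πf = 49640 rad/s
X_L = ωL = 59.07 Ω
X_C = 1/(ωC) = 83.25 Ω
Parallel: admittances add. Y = 1/R + 1/(jωL) + jωC
Y = (0.04000 − j0.004917) S
|Y| = 0.04030 S → |Z| = 1/|Y| = 24.81 Ω, ∠Z = −∠Y = 7.008°
I = V/|Z| = 6.851 A
P = VI cos φ = 170 × 6.851 × cos(7.008°) = 1.156 kW

1.156 kW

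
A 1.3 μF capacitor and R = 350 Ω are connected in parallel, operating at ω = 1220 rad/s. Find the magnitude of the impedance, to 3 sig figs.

306 Ω

X_C = 1/(ωC) = 631 Ω
Parallel: admittances add. Y = 1/R + jωC
Y = (0.00286 + j0.00159) S
|Y| = 0.00327 S → |Z| = 1/|Y| = 306 Ω, ∠Z = −∠Y = -29.0°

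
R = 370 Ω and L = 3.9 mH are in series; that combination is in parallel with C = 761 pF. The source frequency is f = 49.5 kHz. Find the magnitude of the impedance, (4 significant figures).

ω = 2πf = 311000 rad/s
X_L = ωL = 1213 Ω
X_C = 1/(ωC) = 4225 Ω
Branch 1 (R+jX_L): Z₁ = 370.0 + j1213 Ω, |Z₁| = 1268 Ω
Branch 2 (−jX_C): Z₂ = −j4225 Ω
Parallel: Z = Z₁Z₂/(Z₁+Z₂), |Z| = 1766 Ω, ∠Z = 66.03°

1766 Ω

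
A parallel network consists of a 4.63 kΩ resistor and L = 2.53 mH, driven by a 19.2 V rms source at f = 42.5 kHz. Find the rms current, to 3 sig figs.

28.7 mA

ω = 2πf = 267000 rad/s
X_L = ωL = 676 Ω
Parallel: admittances add. Y = 1/R + 1/(jωL)
Y = (0.000216 − j0.00148) S
|Y| = 0.00150 S → |Z| = 1/|Y| = 669 Ω, ∠Z = −∠Y = 81.7°
I = V/|Z| = 19.2/669 = 28.7 mA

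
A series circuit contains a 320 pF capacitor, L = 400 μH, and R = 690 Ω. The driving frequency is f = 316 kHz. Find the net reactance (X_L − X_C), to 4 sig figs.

-779.7 Ω

ω = 2πf = 1.985e+06 rad/s
X_L = ωL = 794.2 Ω
X_C = 1/(ωC) = 1574 Ω
X = 794.2 − 1574 = -779.7 Ω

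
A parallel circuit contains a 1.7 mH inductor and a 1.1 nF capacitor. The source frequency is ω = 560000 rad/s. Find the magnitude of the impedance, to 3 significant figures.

2300 Ω

X_L = ωL = 952 Ω
X_C = 1/(ωC) = 1620 Ω
Parallel: admittances add. Y = 1/(jωL) + jωC
Y = (0 − j0.000434) S
|Y| = 0.000434 S → |Z| = 1/|Y| = 2300 Ω, ∠Z = −∠Y = 90.0°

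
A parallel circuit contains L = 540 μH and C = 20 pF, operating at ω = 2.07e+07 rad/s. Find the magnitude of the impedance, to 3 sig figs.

X_L = ωL = 11200 Ω
X_C = 1/(ωC) = 2420 Ω
Parallel: admittances add. Y = 1/(jωL) + jωC
Y = (0 + j0.000325) S
|Y| = 0.000325 S → |Z| = 1/|Y| = 3080 Ω, ∠Z = −∠Y = -90.0°

3080 Ω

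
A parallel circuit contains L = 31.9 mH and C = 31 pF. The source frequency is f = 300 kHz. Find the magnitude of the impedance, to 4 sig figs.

ω = 2πf = 1.885e+06 rad/s
X_L = ωL = 60130 Ω
X_C = 1/(ωC) = 17110 Ω
Parallel: admittances add. Y = 1/(jωL) + jωC
Y = (0 + j4.18e-05) S
|Y| = 4.18e-05 S → |Z| = 1/|Y| = 23920 Ω, ∠Z = −∠Y = -90.00°

23920 Ω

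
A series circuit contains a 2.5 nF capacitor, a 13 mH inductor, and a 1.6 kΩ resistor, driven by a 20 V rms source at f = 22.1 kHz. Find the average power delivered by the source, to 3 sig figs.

ω = 2πf = 138900 rad/s
X_L = ωL = 1810 Ω
X_C = 1/(ωC) = 2880 Ω
Net reactance X = X_L − X_C = -1080 Ω
Z = 1600 − j1080 Ω
|Z| = √(1600² + 1080²) = 1930 Ω
∠Z = arctan(-1080/1600) = -33.9°
I = V/|Z| = 10.4 mA
P = VI cos φ = 20 × 0.0104 × cos(-33.9°) = 172 mW

172 mW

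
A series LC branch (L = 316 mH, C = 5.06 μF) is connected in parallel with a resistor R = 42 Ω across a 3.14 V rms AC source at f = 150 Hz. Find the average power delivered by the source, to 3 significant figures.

235 mW

ω = 2πf = 942.5 rad/s
X_L = ωL = 298 Ω
X_C = 1/(ωC) = 210 Ω
Branch 1: Z₁ = R = 42.0 Ω
Branch 2 (series LC): Z₂ = j(X_L − X_C) = j88.1 Ω
Parallel: Z = Z₁Z₂/(Z₁+Z₂), |Z| = 37.9 Ω, ∠Z = 25.5°
I = V/|Z| = 82.8 mA
P = VI cos φ = 3.14 × 0.0828 × cos(25.5°) = 235 mW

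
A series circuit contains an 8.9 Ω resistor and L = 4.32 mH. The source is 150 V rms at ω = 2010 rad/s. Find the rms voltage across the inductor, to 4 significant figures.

X_L = ωL = 8.683 Ω
Z = 8.900 + j8.683 Ω
|Z| = √(8.900² + 8.683²) = 12.43 Ω
I = V/|Z| = 12.06 A
V_L = I·|Z_L| = 12.06 × 8.683 = 104.8 V

104.8 V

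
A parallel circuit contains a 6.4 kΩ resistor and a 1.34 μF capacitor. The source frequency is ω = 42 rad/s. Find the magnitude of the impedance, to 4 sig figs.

6021 Ω

X_C = 1/(ωC) = 17770 Ω
Parallel: admittances add. Y = 1/R + jωC
Y = (0.0001563 + j5.628e-05) S
|Y| = 0.0001661 S → |Z| = 1/|Y| = 6021 Ω, ∠Z = −∠Y = -19.81°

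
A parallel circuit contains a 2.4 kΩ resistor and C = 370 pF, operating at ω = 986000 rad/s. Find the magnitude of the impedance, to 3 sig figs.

1810 Ω

X_C = 1/(ωC) = 2740 Ω
Parallel: admittances add. Y = 1/R + jωC
Y = (0.000417 + j0.000365) S
|Y| = 0.000554 S → |Z| = 1/|Y| = 1810 Ω, ∠Z = −∠Y = -41.2°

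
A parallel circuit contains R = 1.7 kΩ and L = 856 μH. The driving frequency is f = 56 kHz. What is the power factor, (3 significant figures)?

0.174

ω = 2πf = 351900 rad/s
X_L = ωL = 301 Ω
Parallel: admittances add. Y = 1/R + 1/(jωL)
Y = (0.000588 − j0.00332) S
|Y| = 0.00337 S → |Z| = 1/|Y| = 297 Ω, ∠Z = −∠Y = 80.0°
cos φ = cos(80.0°) = 0.174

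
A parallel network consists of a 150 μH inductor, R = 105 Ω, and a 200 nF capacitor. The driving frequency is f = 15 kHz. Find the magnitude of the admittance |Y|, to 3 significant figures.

ω = 2πf = 94250 rad/s
X_L = ωL = 14.1 Ω
X_C = 1/(ωC) = 53.1 Ω
Parallel: admittances add. Y = 1/R + 1/(jωL) + jωC
Y = (0.00952 − j0.0519) S
|Y| = 0.0528 S → |Z| = 1/|Y| = 19.0 Ω, ∠Z = −∠Y = 79.6°

52.8 mS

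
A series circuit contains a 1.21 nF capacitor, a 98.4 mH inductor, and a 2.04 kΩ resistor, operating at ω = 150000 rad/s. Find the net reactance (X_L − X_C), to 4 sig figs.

9250 Ω

X_L = ωL = 14760 Ω
X_C = 1/(ωC) = 5510 Ω
X = 14760 − 5510 = 9250 Ω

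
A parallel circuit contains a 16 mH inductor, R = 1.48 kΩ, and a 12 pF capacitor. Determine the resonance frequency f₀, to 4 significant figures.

ω₀ = 1/√(LC) = 1/√(0.016 × 1.2e-11) = 2.282e+06 rad/s
f₀ = ω₀/(2π) = 363.2 kHz

363.2 kHz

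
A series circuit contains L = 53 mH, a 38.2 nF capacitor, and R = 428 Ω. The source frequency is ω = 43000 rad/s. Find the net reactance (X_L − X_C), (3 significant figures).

1670 Ω

X_L = ωL = 2280 Ω
X_C = 1/(ωC) = 609 Ω
X = 2280 − 609 = 1670 Ω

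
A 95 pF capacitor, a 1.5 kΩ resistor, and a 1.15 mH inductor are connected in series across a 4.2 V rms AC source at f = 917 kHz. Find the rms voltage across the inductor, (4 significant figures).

ω = 2πf = 5.762e+06 rad/s
X_L = ωL = 6626 Ω
X_C = 1/(ωC) = 1827 Ω
Net reactance X = X_L − X_C = 4799 Ω
Z = 1500 + j4799 Ω
|Z| = √(1500² + 4799²) = 5028 Ω
I = V/|Z| = 835.3 μA
V_L = I·|Z_L| = 0.0008353 × 6626 = 5.535 V

5.535 V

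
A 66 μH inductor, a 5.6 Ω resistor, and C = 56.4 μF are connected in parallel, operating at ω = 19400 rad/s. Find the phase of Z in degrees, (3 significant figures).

X_L = ωL = 1.28 Ω
X_C = 1/(ωC) = 0.914 Ω
Parallel: admittances add. Y = 1/R + 1/(jωL) + jωC
Y = (0.179 + j0.313) S
|Y| = 0.360 S → |Z| = 1/|Y| = 2.77 Ω, ∠Z = −∠Y = -60.3°

-60.3°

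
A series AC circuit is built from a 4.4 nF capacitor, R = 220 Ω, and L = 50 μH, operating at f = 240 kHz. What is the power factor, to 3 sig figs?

ω = 2πf = 1.508e+06 rad/s
X_L = ωL = 75.4 Ω
X_C = 1/(ωC) = 151 Ω
Net reactance X = X_L − X_C = -75.3 Ω
Z = 220 − j75.3 Ω
|Z| = √(220² + 75.3²) = 233 Ω
∠Z = arctan(-75.3/220) = -18.9°
cos φ = cos(-18.9°) = 0.946

0.946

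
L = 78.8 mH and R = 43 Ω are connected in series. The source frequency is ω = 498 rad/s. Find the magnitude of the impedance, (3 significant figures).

X_L = ωL = 39.2 Ω
Z = 43.0 + j39.2 Ω
|Z| = √(43.0² + 39.2²) = 58.2 Ω

58.2 Ω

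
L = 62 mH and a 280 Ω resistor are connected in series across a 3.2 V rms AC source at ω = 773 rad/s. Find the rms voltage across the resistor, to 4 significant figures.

3.154 V

X_L = ωL = 47.93 Ω
Z = 280.0 + j47.93 Ω
|Z| = √(280.0² + 47.93²) = 284.1 Ω
I = V/|Z| = 11.26 mA
V_R = I·|Z_R| = 0.01126 × 280.0 = 3.154 V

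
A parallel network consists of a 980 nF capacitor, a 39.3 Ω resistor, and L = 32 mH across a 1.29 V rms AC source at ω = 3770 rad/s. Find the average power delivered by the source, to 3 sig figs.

X_L = ωL = 121 Ω
X_C = 1/(ωC) = 271 Ω
Parallel: admittances add. Y = 1/R + 1/(jωL) + jωC
Y = (0.0254 − j0.00459) S
|Y| = 0.0259 S → |Z| = 1/|Y| = 38.7 Ω, ∠Z = −∠Y = 10.2°
I = V/|Z| = 33.4 mA
P = VI cos φ = 1.29 × 0.0334 × cos(10.2°) = 42.3 mW

42.3 mW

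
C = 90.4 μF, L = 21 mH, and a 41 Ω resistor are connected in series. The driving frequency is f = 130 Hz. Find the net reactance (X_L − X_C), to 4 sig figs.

3.610 Ω

ω = 2πf = 816.8 rad/s
X_L = ωL = 17.15 Ω
X_C = 1/(ωC) = 13.54 Ω
X = 17.15 − 13.54 = 3.610 Ω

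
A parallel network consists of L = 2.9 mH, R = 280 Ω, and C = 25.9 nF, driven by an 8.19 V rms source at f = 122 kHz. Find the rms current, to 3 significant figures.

162 mA

ω = 2πf = 766500 rad/s
X_L = ωL = 2220 Ω
X_C = 1/(ωC) = 50.4 Ω
Parallel: admittances add. Y = 1/R + 1/(jωL) + jωC
Y = (0.00357 + j0.0194) S
|Y| = 0.0197 S → |Z| = 1/|Y| = 50.7 Ω, ∠Z = −∠Y = -79.6°
I = V/|Z| = 8.19/50.7 = 162 mA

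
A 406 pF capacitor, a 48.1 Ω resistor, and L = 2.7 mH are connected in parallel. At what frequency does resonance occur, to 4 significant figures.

152.0 kHz

ω₀ = 1/√(LC) = 1/√(0.0027 × 4.06e-10) = 955100 rad/s
f₀ = ω₀/(2π) = 152.0 kHz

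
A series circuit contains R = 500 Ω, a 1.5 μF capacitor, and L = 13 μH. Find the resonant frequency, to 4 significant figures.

36.04 kHz

ω₀ = 1/√(LC) = 1/√(1.3e-05 × 1.5e-06) = 226500 rad/s
f₀ = ω₀/(2π) = 36.04 kHz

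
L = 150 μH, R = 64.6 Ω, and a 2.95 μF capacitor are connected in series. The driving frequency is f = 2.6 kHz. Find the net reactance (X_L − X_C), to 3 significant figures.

-18.3 Ω

ω = 2πf = 16340 rad/s
X_L = ωL = 2.45 Ω
X_C = 1/(ωC) = 20.8 Ω
X = 2.45 − 20.8 = -18.3 Ω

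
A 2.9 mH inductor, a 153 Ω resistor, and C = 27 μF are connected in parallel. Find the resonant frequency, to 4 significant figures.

ω₀ = 1/√(LC) = 1/√(0.0029 × 2.7e-05) = 3574 rad/s
f₀ = ω₀/(2π) = 568.8 Hz

568.8 Hz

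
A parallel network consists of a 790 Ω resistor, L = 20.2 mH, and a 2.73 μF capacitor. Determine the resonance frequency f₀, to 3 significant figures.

ω₀ = 1/√(LC) = 1/√(0.0202 × 2.73e-06) = 4258 rad/s
f₀ = ω₀/(2π) = 678 Hz

678 Hz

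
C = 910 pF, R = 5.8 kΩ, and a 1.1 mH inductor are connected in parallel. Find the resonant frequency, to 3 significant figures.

ω₀ = 1/√(LC) = 1/√(0.0011 × 9.1e-10) = 999500 rad/s
f₀ = ω₀/(2π) = 159 kHz

159 kHz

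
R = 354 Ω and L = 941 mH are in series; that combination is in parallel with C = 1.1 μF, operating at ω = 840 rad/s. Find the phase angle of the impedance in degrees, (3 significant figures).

15.4°

X_L = ωL = 790 Ω
X_C = 1/(ωC) = 1080 Ω
Branch 1 (R+jX_L): Z₁ = 354 + j790 Ω, |Z₁| = 866 Ω
Branch 2 (−jX_C): Z₂ = −j1080 Ω
Parallel: Z = Z₁Z₂/(Z₁+Z₂), |Z| = 2040 Ω, ∠Z = 15.4°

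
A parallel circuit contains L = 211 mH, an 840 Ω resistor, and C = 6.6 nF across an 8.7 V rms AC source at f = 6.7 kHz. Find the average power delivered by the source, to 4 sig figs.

ω = 2πf = 42100 rad/s
X_L = ωL = 8883 Ω
X_C = 1/(ωC) = 3599 Ω
Parallel: admittances add. Y = 1/R + 1/(jωL) + jωC
Y = (0.001190 + j0.0001653) S
|Y| = 0.001202 S → |Z| = 1/|Y| = 832.0 Ω, ∠Z = −∠Y = -7.903°
I = V/|Z| = 10.46 mA
P = VI cos φ = 8.7 × 0.01046 × cos(-7.903°) = 90.11 mW

90.11 mW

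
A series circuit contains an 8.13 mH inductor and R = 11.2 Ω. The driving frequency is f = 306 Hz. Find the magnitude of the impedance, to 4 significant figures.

ω = 2πf = 1923 rad/s
X_L = ωL = 15.63 Ω
Z = 11.20 + j15.63 Ω
|Z| = √(11.20² + 15.63²) = 19.23 Ω

19.23 Ω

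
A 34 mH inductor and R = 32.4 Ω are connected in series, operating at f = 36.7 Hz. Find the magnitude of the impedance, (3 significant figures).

ω = 2πf = 230.6 rad/s
X_L = ωL = 7.84 Ω
Z = 32.4 + j7.84 Ω
|Z| = √(32.4² + 7.84²) = 33.3 Ω

33.3 Ω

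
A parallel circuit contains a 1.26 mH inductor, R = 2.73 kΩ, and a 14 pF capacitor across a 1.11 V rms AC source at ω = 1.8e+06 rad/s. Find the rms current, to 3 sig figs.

615 μA

X_L = ωL = 2270 Ω
X_C = 1/(ωC) = 39700 Ω
Parallel: admittances add. Y = 1/R + 1/(jωL) + jωC
Y = (0.000366 − j0.000416) S
|Y| = 0.000554 S → |Z| = 1/|Y| = 1800 Ω, ∠Z = −∠Y = 48.6°
I = V/|Z| = 1.11/1800 = 615 μA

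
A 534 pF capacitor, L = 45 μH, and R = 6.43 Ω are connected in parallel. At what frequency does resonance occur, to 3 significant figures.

ω₀ = 1/√(LC) = 1/√(4.5e-05 × 5.34e-10) = 6.451e+06 rad/s
f₀ = ω₀/(2π) = 1.03 MHz

1.03 MHz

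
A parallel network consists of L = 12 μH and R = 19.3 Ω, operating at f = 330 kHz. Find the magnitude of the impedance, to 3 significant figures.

15.2 Ω

ω = 2πf = 2.073e+06 rad/s
X_L = ωL = 24.9 Ω
Parallel: admittances add. Y = 1/R + 1/(jωL)
Y = (0.0518 − j0.0402) S
|Y| = 0.0656 S → |Z| = 1/|Y| = 15.2 Ω, ∠Z = −∠Y = 37.8°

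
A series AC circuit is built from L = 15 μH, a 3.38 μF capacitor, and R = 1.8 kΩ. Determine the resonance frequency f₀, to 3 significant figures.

22.4 kHz

ω₀ = 1/√(LC) = 1/√(1.5e-05 × 3.38e-06) = 140400 rad/s
f₀ = ω₀/(2π) = 22.4 kHz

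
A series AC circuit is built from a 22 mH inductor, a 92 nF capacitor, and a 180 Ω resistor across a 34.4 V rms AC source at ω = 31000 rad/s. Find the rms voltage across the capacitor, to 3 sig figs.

32.0 V

X_L = ωL = 682 Ω
X_C = 1/(ωC) = 351 Ω
Net reactance X = X_L − X_C = 331 Ω
Z = 180 + j331 Ω
|Z| = √(180² + 331²) = 377 Ω
I = V/|Z| = 91.2 mA
V_C = I·|Z_C| = 0.0912 × 351 = 32.0 V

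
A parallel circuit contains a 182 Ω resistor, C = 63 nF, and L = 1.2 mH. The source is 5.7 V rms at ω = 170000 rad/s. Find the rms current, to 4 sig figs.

45.57 mA

X_L = ωL = 204.0 Ω
X_C = 1/(ωC) = 93.37 Ω
Parallel: admittances add. Y = 1/R + 1/(jωL) + jωC
Y = (0.005495 + j0.005808) S
|Y| = 0.007995 S → |Z| = 1/|Y| = 125.1 Ω, ∠Z = −∠Y = -46.59°
I = V/|Z| = 5.7/125.1 = 45.57 mA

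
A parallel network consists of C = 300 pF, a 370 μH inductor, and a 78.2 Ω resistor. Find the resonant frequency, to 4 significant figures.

477.7 kHz

ω₀ = 1/√(LC) = 1/√(0.00037 × 3e-10) = 3.002e+06 rad/s
f₀ = ω₀/(2π) = 477.7 kHz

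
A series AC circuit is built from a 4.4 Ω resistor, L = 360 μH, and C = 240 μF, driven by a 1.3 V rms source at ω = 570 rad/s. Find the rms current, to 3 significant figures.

X_L = ωL = 0.205 Ω
X_C = 1/(ωC) = 7.31 Ω
Net reactance X = X_L − X_C = -7.10 Ω
Z = 4.40 − j7.10 Ω
|Z| = √(4.40² + 7.10²) = 8.36 Ω
I = V/|Z| = 1.3/8.36 = 156 mA

156 mA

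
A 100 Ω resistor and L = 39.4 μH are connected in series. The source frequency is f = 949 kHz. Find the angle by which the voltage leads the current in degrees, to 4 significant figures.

ω = 2πf = 5.963e+06 rad/s
X_L = ωL = 234.9 Ω
Z = 100.0 + j234.9 Ω
|Z| = √(100.0² + 234.9²) = 255.3 Ω
∠Z = arctan(234.9/100.0) = 66.94°

66.94°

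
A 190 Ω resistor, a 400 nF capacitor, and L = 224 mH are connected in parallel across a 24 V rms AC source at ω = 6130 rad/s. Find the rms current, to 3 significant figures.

X_L = ωL = 1370 Ω
X_C = 1/(ωC) = 408 Ω
Parallel: admittances add. Y = 1/R + 1/(jωL) + jωC
Y = (0.00526 + j0.00172) S
|Y| = 0.00554 S → |Z| = 1/|Y| = 181 Ω, ∠Z = −∠Y = -18.1°
I = V/|Z| = 24/181 = 133 mA

133 mA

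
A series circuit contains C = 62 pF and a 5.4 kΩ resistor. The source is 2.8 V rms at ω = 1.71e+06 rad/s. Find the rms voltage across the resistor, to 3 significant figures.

X_C = 1/(ωC) = 9430 Ω
Z = 5400 − j9430 Ω
|Z| = √(5400² + 9430²) = 10900 Ω
I = V/|Z| = 258 μA
V_R = I·|Z_R| = 0.000258 × 5400 = 1.39 V

1.39 V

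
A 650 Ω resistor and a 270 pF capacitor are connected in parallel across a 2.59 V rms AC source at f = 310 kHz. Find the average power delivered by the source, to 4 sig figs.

10.32 mW

ω = 2πf = 1.948e+06 rad/s
X_C = 1/(ωC) = 1901 Ω
Parallel: admittances add. Y = 1/R + jωC
Y = (0.001538 + j0.0005259) S
|Y| = 0.001626 S → |Z| = 1/|Y| = 615.1 Ω, ∠Z = −∠Y = -18.87°
I = V/|Z| = 4.211 mA
P = VI cos φ = 2.59 × 0.004211 × cos(-18.87°) = 10.32 mW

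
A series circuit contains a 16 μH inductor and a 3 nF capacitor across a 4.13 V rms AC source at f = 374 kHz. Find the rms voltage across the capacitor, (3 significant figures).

ω = 2πf = 2.35e+06 rad/s
X_L = ωL = 37.6 Ω
X_C = 1/(ωC) = 142 Ω
Net reactance X = X_L − X_C = -104 Ω
Z = − j104 Ω
|Z| = √(0² + 104²) = 104 Ω
I = V/|Z| = 39.6 mA
V_C = I·|Z_C| = 0.0396 × 142 = 5.62 V

5.62 V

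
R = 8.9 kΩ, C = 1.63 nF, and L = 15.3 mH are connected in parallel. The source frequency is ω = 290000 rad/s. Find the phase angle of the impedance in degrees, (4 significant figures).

X_L = ωL = 4437 Ω
X_C = 1/(ωC) = 2116 Ω
Parallel: admittances add. Y = 1/R + 1/(jωL) + jωC
Y = (0.0001124 + j0.0002473) S
|Y| = 0.0002716 S → |Z| = 1/|Y| = 3681 Ω, ∠Z = −∠Y = -65.57°

-65.57°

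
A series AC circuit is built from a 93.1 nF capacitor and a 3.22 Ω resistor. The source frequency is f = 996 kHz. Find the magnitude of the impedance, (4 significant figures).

ω = 2πf = 6.258e+06 rad/s
X_C = 1/(ωC) = 1.716 Ω
Z = 3.220 − j1.716 Ω
|Z| = √(3.220² + 1.716²) = 3.649 Ω

3.649 Ω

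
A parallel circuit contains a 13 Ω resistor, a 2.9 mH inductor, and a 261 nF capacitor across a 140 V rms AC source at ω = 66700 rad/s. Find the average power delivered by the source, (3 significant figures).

X_L = ωL = 193 Ω
X_C = 1/(ωC) = 57.4 Ω
Parallel: admittances add. Y = 1/R + 1/(jωL) + jωC
Y = (0.0769 + j0.0122) S
|Y| = 0.0779 S → |Z| = 1/|Y| = 12.8 Ω, ∠Z = −∠Y = -9.04°
I = V/|Z| = 10.9 A
P = VI cos φ = 140 × 10.9 × cos(-9.04°) = 1.51 kW

1.51 kW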